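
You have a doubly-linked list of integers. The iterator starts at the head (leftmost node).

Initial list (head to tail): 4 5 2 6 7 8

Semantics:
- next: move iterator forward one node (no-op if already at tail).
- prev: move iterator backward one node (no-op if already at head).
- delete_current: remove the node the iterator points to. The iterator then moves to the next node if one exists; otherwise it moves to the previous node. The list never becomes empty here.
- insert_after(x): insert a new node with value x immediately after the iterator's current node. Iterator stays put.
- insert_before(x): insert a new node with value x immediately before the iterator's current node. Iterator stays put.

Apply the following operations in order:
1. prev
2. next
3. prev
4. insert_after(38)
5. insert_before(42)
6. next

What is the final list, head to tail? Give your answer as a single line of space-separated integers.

After 1 (prev): list=[4, 5, 2, 6, 7, 8] cursor@4
After 2 (next): list=[4, 5, 2, 6, 7, 8] cursor@5
After 3 (prev): list=[4, 5, 2, 6, 7, 8] cursor@4
After 4 (insert_after(38)): list=[4, 38, 5, 2, 6, 7, 8] cursor@4
After 5 (insert_before(42)): list=[42, 4, 38, 5, 2, 6, 7, 8] cursor@4
After 6 (next): list=[42, 4, 38, 5, 2, 6, 7, 8] cursor@38

Answer: 42 4 38 5 2 6 7 8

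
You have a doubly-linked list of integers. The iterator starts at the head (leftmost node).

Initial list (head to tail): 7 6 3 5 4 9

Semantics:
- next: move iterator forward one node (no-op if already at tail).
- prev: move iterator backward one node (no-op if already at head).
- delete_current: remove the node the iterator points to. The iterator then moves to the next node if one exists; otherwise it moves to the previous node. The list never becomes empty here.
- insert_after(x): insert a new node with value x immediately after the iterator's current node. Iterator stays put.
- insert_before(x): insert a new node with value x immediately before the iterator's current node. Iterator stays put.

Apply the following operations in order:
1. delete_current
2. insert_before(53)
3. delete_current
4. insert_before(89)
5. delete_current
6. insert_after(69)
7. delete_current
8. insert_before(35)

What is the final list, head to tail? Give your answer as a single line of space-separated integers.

After 1 (delete_current): list=[6, 3, 5, 4, 9] cursor@6
After 2 (insert_before(53)): list=[53, 6, 3, 5, 4, 9] cursor@6
After 3 (delete_current): list=[53, 3, 5, 4, 9] cursor@3
After 4 (insert_before(89)): list=[53, 89, 3, 5, 4, 9] cursor@3
After 5 (delete_current): list=[53, 89, 5, 4, 9] cursor@5
After 6 (insert_after(69)): list=[53, 89, 5, 69, 4, 9] cursor@5
After 7 (delete_current): list=[53, 89, 69, 4, 9] cursor@69
After 8 (insert_before(35)): list=[53, 89, 35, 69, 4, 9] cursor@69

Answer: 53 89 35 69 4 9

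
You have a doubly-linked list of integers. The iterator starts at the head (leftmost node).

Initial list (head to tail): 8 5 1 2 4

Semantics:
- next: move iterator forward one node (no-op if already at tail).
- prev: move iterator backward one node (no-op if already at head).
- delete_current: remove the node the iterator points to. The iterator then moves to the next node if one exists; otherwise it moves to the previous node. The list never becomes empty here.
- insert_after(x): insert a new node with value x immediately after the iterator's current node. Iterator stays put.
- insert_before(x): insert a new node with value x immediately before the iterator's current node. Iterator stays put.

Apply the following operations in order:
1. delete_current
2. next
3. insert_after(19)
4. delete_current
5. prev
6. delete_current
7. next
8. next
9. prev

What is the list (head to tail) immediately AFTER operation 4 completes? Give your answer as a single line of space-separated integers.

Answer: 5 19 2 4

Derivation:
After 1 (delete_current): list=[5, 1, 2, 4] cursor@5
After 2 (next): list=[5, 1, 2, 4] cursor@1
After 3 (insert_after(19)): list=[5, 1, 19, 2, 4] cursor@1
After 4 (delete_current): list=[5, 19, 2, 4] cursor@19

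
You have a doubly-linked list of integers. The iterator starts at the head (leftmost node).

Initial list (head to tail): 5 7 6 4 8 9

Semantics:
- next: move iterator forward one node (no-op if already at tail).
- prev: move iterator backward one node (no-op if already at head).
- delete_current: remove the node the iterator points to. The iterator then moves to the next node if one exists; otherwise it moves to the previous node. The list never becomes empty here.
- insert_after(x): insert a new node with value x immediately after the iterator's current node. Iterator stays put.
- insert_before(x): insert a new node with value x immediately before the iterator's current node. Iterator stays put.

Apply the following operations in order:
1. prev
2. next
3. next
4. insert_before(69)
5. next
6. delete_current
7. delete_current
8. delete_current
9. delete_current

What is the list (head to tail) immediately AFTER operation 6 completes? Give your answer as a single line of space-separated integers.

Answer: 5 7 69 6 8 9

Derivation:
After 1 (prev): list=[5, 7, 6, 4, 8, 9] cursor@5
After 2 (next): list=[5, 7, 6, 4, 8, 9] cursor@7
After 3 (next): list=[5, 7, 6, 4, 8, 9] cursor@6
After 4 (insert_before(69)): list=[5, 7, 69, 6, 4, 8, 9] cursor@6
After 5 (next): list=[5, 7, 69, 6, 4, 8, 9] cursor@4
After 6 (delete_current): list=[5, 7, 69, 6, 8, 9] cursor@8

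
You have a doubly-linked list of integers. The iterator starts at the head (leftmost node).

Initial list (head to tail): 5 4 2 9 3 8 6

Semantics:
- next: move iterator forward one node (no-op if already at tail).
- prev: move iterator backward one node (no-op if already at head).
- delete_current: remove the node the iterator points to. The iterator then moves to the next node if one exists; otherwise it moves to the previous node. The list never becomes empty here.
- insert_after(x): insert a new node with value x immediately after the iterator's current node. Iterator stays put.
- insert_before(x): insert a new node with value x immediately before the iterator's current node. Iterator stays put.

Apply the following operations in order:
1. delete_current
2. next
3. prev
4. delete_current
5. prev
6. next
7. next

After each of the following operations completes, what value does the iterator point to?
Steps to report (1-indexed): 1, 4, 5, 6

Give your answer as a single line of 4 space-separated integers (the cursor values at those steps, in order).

Answer: 4 2 2 9

Derivation:
After 1 (delete_current): list=[4, 2, 9, 3, 8, 6] cursor@4
After 2 (next): list=[4, 2, 9, 3, 8, 6] cursor@2
After 3 (prev): list=[4, 2, 9, 3, 8, 6] cursor@4
After 4 (delete_current): list=[2, 9, 3, 8, 6] cursor@2
After 5 (prev): list=[2, 9, 3, 8, 6] cursor@2
After 6 (next): list=[2, 9, 3, 8, 6] cursor@9
After 7 (next): list=[2, 9, 3, 8, 6] cursor@3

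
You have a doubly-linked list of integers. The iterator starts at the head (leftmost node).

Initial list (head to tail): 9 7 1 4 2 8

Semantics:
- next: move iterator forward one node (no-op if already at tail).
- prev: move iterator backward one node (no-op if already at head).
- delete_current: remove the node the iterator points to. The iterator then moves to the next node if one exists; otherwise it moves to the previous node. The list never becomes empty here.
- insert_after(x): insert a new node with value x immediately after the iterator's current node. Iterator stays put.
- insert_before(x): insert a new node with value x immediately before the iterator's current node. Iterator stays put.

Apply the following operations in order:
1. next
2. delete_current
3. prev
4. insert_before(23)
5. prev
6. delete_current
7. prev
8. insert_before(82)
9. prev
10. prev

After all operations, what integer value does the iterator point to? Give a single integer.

After 1 (next): list=[9, 7, 1, 4, 2, 8] cursor@7
After 2 (delete_current): list=[9, 1, 4, 2, 8] cursor@1
After 3 (prev): list=[9, 1, 4, 2, 8] cursor@9
After 4 (insert_before(23)): list=[23, 9, 1, 4, 2, 8] cursor@9
After 5 (prev): list=[23, 9, 1, 4, 2, 8] cursor@23
After 6 (delete_current): list=[9, 1, 4, 2, 8] cursor@9
After 7 (prev): list=[9, 1, 4, 2, 8] cursor@9
After 8 (insert_before(82)): list=[82, 9, 1, 4, 2, 8] cursor@9
After 9 (prev): list=[82, 9, 1, 4, 2, 8] cursor@82
After 10 (prev): list=[82, 9, 1, 4, 2, 8] cursor@82

Answer: 82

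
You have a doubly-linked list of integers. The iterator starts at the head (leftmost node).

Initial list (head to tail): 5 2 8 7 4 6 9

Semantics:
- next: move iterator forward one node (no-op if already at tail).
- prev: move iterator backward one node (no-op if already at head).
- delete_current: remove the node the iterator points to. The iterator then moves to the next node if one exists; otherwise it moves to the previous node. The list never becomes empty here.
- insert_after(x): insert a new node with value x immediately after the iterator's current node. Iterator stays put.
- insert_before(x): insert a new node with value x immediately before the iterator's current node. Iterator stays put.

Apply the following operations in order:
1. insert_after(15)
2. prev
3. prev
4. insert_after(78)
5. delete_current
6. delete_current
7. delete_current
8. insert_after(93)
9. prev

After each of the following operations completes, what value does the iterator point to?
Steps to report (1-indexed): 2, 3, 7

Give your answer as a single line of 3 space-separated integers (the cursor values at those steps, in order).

After 1 (insert_after(15)): list=[5, 15, 2, 8, 7, 4, 6, 9] cursor@5
After 2 (prev): list=[5, 15, 2, 8, 7, 4, 6, 9] cursor@5
After 3 (prev): list=[5, 15, 2, 8, 7, 4, 6, 9] cursor@5
After 4 (insert_after(78)): list=[5, 78, 15, 2, 8, 7, 4, 6, 9] cursor@5
After 5 (delete_current): list=[78, 15, 2, 8, 7, 4, 6, 9] cursor@78
After 6 (delete_current): list=[15, 2, 8, 7, 4, 6, 9] cursor@15
After 7 (delete_current): list=[2, 8, 7, 4, 6, 9] cursor@2
After 8 (insert_after(93)): list=[2, 93, 8, 7, 4, 6, 9] cursor@2
After 9 (prev): list=[2, 93, 8, 7, 4, 6, 9] cursor@2

Answer: 5 5 2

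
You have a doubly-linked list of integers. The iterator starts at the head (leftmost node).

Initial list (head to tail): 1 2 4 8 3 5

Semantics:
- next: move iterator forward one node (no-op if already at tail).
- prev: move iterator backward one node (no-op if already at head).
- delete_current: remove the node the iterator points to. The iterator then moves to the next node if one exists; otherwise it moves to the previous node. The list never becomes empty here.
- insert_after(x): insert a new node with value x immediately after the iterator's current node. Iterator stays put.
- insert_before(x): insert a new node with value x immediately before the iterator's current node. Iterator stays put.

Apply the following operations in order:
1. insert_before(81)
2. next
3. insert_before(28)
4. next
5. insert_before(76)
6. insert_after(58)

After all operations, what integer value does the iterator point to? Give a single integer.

Answer: 4

Derivation:
After 1 (insert_before(81)): list=[81, 1, 2, 4, 8, 3, 5] cursor@1
After 2 (next): list=[81, 1, 2, 4, 8, 3, 5] cursor@2
After 3 (insert_before(28)): list=[81, 1, 28, 2, 4, 8, 3, 5] cursor@2
After 4 (next): list=[81, 1, 28, 2, 4, 8, 3, 5] cursor@4
After 5 (insert_before(76)): list=[81, 1, 28, 2, 76, 4, 8, 3, 5] cursor@4
After 6 (insert_after(58)): list=[81, 1, 28, 2, 76, 4, 58, 8, 3, 5] cursor@4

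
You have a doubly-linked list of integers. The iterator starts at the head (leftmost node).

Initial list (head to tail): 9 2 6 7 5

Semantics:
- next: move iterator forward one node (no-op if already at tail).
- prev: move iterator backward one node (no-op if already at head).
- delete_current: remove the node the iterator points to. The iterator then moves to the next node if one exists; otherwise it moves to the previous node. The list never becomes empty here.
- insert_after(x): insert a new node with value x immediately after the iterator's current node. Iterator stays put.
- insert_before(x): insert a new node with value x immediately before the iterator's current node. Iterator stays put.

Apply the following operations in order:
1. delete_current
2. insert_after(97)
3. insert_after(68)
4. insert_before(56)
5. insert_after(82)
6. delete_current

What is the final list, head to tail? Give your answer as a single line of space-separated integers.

Answer: 56 82 68 97 6 7 5

Derivation:
After 1 (delete_current): list=[2, 6, 7, 5] cursor@2
After 2 (insert_after(97)): list=[2, 97, 6, 7, 5] cursor@2
After 3 (insert_after(68)): list=[2, 68, 97, 6, 7, 5] cursor@2
After 4 (insert_before(56)): list=[56, 2, 68, 97, 6, 7, 5] cursor@2
After 5 (insert_after(82)): list=[56, 2, 82, 68, 97, 6, 7, 5] cursor@2
After 6 (delete_current): list=[56, 82, 68, 97, 6, 7, 5] cursor@82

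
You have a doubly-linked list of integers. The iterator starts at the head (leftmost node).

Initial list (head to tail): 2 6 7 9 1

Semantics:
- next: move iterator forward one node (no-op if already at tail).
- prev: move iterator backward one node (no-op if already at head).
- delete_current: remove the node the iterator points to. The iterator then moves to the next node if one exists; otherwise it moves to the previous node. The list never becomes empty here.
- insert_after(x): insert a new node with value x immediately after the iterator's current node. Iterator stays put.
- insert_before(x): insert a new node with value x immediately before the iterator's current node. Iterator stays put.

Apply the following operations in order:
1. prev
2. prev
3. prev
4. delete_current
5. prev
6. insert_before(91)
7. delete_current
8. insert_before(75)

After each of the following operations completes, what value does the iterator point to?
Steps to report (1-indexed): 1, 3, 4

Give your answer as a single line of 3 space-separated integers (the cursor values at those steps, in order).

Answer: 2 2 6

Derivation:
After 1 (prev): list=[2, 6, 7, 9, 1] cursor@2
After 2 (prev): list=[2, 6, 7, 9, 1] cursor@2
After 3 (prev): list=[2, 6, 7, 9, 1] cursor@2
After 4 (delete_current): list=[6, 7, 9, 1] cursor@6
After 5 (prev): list=[6, 7, 9, 1] cursor@6
After 6 (insert_before(91)): list=[91, 6, 7, 9, 1] cursor@6
After 7 (delete_current): list=[91, 7, 9, 1] cursor@7
After 8 (insert_before(75)): list=[91, 75, 7, 9, 1] cursor@7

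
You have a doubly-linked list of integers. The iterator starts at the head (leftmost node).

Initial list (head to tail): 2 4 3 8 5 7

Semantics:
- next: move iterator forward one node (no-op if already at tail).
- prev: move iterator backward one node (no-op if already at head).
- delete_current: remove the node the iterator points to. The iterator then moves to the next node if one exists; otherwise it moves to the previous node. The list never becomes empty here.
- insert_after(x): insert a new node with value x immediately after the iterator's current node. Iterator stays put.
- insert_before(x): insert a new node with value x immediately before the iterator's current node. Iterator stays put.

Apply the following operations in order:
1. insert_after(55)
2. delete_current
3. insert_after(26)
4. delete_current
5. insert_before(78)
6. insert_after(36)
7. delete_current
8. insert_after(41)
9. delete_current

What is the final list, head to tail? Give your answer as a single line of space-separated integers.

After 1 (insert_after(55)): list=[2, 55, 4, 3, 8, 5, 7] cursor@2
After 2 (delete_current): list=[55, 4, 3, 8, 5, 7] cursor@55
After 3 (insert_after(26)): list=[55, 26, 4, 3, 8, 5, 7] cursor@55
After 4 (delete_current): list=[26, 4, 3, 8, 5, 7] cursor@26
After 5 (insert_before(78)): list=[78, 26, 4, 3, 8, 5, 7] cursor@26
After 6 (insert_after(36)): list=[78, 26, 36, 4, 3, 8, 5, 7] cursor@26
After 7 (delete_current): list=[78, 36, 4, 3, 8, 5, 7] cursor@36
After 8 (insert_after(41)): list=[78, 36, 41, 4, 3, 8, 5, 7] cursor@36
After 9 (delete_current): list=[78, 41, 4, 3, 8, 5, 7] cursor@41

Answer: 78 41 4 3 8 5 7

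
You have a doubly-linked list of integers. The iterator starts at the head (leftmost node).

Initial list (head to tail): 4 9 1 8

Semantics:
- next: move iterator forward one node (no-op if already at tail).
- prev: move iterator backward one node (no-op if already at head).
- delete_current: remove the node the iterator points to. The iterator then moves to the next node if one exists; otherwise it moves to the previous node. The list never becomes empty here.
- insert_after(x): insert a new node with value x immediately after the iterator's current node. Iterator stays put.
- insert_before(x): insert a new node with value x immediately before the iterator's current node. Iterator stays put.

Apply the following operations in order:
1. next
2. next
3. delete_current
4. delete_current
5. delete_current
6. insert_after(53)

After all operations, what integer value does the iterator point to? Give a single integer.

Answer: 4

Derivation:
After 1 (next): list=[4, 9, 1, 8] cursor@9
After 2 (next): list=[4, 9, 1, 8] cursor@1
After 3 (delete_current): list=[4, 9, 8] cursor@8
After 4 (delete_current): list=[4, 9] cursor@9
After 5 (delete_current): list=[4] cursor@4
After 6 (insert_after(53)): list=[4, 53] cursor@4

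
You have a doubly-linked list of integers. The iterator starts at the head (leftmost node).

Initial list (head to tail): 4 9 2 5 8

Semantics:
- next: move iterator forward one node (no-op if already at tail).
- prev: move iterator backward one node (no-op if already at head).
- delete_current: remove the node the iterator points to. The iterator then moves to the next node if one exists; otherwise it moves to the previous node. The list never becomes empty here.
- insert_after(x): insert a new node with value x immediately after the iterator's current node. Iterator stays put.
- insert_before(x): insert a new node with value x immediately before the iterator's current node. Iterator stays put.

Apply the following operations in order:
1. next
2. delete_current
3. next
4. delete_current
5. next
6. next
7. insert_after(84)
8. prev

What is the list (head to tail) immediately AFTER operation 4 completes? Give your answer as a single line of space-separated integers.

After 1 (next): list=[4, 9, 2, 5, 8] cursor@9
After 2 (delete_current): list=[4, 2, 5, 8] cursor@2
After 3 (next): list=[4, 2, 5, 8] cursor@5
After 4 (delete_current): list=[4, 2, 8] cursor@8

Answer: 4 2 8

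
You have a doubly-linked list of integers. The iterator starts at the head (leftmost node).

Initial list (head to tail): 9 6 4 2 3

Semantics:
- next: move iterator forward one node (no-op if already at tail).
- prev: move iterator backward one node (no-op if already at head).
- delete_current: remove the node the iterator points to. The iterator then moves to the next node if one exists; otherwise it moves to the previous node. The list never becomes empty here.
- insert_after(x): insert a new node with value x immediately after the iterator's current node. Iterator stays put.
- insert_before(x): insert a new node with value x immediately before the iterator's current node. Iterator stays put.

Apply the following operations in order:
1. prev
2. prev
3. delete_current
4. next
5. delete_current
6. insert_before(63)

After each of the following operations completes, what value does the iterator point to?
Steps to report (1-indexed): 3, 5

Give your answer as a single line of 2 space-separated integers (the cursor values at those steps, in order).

After 1 (prev): list=[9, 6, 4, 2, 3] cursor@9
After 2 (prev): list=[9, 6, 4, 2, 3] cursor@9
After 3 (delete_current): list=[6, 4, 2, 3] cursor@6
After 4 (next): list=[6, 4, 2, 3] cursor@4
After 5 (delete_current): list=[6, 2, 3] cursor@2
After 6 (insert_before(63)): list=[6, 63, 2, 3] cursor@2

Answer: 6 2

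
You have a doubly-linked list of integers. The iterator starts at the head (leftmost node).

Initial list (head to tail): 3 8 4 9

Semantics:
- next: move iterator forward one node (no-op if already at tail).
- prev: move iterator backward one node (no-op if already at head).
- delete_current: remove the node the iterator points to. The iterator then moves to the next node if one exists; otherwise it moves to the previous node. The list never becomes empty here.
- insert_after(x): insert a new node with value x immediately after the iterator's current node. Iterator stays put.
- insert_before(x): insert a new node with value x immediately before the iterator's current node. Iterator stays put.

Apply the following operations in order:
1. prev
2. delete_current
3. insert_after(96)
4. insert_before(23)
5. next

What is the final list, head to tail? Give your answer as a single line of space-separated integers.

Answer: 23 8 96 4 9

Derivation:
After 1 (prev): list=[3, 8, 4, 9] cursor@3
After 2 (delete_current): list=[8, 4, 9] cursor@8
After 3 (insert_after(96)): list=[8, 96, 4, 9] cursor@8
After 4 (insert_before(23)): list=[23, 8, 96, 4, 9] cursor@8
After 5 (next): list=[23, 8, 96, 4, 9] cursor@96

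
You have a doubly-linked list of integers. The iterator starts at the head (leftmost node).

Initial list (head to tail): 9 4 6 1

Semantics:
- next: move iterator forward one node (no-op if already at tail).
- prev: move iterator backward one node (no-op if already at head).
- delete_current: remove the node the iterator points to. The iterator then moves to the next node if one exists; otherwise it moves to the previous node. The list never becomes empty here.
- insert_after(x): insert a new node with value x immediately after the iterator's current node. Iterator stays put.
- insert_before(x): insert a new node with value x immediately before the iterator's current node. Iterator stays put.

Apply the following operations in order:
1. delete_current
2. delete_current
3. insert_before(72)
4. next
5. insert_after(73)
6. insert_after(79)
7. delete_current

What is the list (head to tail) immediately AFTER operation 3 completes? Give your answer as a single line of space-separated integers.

After 1 (delete_current): list=[4, 6, 1] cursor@4
After 2 (delete_current): list=[6, 1] cursor@6
After 3 (insert_before(72)): list=[72, 6, 1] cursor@6

Answer: 72 6 1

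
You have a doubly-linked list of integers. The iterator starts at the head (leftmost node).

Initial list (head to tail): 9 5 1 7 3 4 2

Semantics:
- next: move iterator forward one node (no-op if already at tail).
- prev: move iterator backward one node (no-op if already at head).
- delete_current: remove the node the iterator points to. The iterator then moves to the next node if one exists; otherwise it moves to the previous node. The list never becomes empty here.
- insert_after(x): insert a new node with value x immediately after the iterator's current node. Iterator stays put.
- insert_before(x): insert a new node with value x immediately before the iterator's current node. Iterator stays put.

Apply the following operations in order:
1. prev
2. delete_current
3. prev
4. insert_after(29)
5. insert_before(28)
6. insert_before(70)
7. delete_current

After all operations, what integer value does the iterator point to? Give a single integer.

Answer: 29

Derivation:
After 1 (prev): list=[9, 5, 1, 7, 3, 4, 2] cursor@9
After 2 (delete_current): list=[5, 1, 7, 3, 4, 2] cursor@5
After 3 (prev): list=[5, 1, 7, 3, 4, 2] cursor@5
After 4 (insert_after(29)): list=[5, 29, 1, 7, 3, 4, 2] cursor@5
After 5 (insert_before(28)): list=[28, 5, 29, 1, 7, 3, 4, 2] cursor@5
After 6 (insert_before(70)): list=[28, 70, 5, 29, 1, 7, 3, 4, 2] cursor@5
After 7 (delete_current): list=[28, 70, 29, 1, 7, 3, 4, 2] cursor@29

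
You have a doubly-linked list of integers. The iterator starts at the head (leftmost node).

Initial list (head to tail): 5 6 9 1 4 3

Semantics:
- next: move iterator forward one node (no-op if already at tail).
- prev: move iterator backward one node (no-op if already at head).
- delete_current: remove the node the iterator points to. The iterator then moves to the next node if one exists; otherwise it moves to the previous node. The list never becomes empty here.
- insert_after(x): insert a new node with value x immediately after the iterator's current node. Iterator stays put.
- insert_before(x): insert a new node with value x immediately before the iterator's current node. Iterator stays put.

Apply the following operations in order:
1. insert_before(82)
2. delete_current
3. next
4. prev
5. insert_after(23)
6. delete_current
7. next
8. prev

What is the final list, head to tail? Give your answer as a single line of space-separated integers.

Answer: 82 23 9 1 4 3

Derivation:
After 1 (insert_before(82)): list=[82, 5, 6, 9, 1, 4, 3] cursor@5
After 2 (delete_current): list=[82, 6, 9, 1, 4, 3] cursor@6
After 3 (next): list=[82, 6, 9, 1, 4, 3] cursor@9
After 4 (prev): list=[82, 6, 9, 1, 4, 3] cursor@6
After 5 (insert_after(23)): list=[82, 6, 23, 9, 1, 4, 3] cursor@6
After 6 (delete_current): list=[82, 23, 9, 1, 4, 3] cursor@23
After 7 (next): list=[82, 23, 9, 1, 4, 3] cursor@9
After 8 (prev): list=[82, 23, 9, 1, 4, 3] cursor@23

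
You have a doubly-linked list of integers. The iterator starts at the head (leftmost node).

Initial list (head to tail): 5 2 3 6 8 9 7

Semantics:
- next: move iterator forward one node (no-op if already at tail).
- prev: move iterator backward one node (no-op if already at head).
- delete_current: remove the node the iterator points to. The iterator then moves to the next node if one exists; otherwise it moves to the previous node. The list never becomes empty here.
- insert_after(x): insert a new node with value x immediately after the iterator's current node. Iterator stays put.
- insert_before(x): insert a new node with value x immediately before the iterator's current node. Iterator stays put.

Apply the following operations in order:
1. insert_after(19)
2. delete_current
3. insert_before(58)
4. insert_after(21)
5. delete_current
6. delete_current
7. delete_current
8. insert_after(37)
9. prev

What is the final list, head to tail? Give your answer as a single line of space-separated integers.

Answer: 58 3 37 6 8 9 7

Derivation:
After 1 (insert_after(19)): list=[5, 19, 2, 3, 6, 8, 9, 7] cursor@5
After 2 (delete_current): list=[19, 2, 3, 6, 8, 9, 7] cursor@19
After 3 (insert_before(58)): list=[58, 19, 2, 3, 6, 8, 9, 7] cursor@19
After 4 (insert_after(21)): list=[58, 19, 21, 2, 3, 6, 8, 9, 7] cursor@19
After 5 (delete_current): list=[58, 21, 2, 3, 6, 8, 9, 7] cursor@21
After 6 (delete_current): list=[58, 2, 3, 6, 8, 9, 7] cursor@2
After 7 (delete_current): list=[58, 3, 6, 8, 9, 7] cursor@3
After 8 (insert_after(37)): list=[58, 3, 37, 6, 8, 9, 7] cursor@3
After 9 (prev): list=[58, 3, 37, 6, 8, 9, 7] cursor@58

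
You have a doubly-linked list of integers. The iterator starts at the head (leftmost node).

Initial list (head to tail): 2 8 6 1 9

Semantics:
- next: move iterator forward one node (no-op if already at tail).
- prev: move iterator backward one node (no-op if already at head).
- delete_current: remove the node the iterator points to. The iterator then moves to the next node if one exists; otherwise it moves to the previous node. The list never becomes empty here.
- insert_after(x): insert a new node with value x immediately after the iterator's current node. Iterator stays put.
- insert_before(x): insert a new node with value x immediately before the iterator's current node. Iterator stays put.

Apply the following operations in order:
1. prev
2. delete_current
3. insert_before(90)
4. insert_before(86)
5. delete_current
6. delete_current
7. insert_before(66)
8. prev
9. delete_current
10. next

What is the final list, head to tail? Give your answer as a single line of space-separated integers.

After 1 (prev): list=[2, 8, 6, 1, 9] cursor@2
After 2 (delete_current): list=[8, 6, 1, 9] cursor@8
After 3 (insert_before(90)): list=[90, 8, 6, 1, 9] cursor@8
After 4 (insert_before(86)): list=[90, 86, 8, 6, 1, 9] cursor@8
After 5 (delete_current): list=[90, 86, 6, 1, 9] cursor@6
After 6 (delete_current): list=[90, 86, 1, 9] cursor@1
After 7 (insert_before(66)): list=[90, 86, 66, 1, 9] cursor@1
After 8 (prev): list=[90, 86, 66, 1, 9] cursor@66
After 9 (delete_current): list=[90, 86, 1, 9] cursor@1
After 10 (next): list=[90, 86, 1, 9] cursor@9

Answer: 90 86 1 9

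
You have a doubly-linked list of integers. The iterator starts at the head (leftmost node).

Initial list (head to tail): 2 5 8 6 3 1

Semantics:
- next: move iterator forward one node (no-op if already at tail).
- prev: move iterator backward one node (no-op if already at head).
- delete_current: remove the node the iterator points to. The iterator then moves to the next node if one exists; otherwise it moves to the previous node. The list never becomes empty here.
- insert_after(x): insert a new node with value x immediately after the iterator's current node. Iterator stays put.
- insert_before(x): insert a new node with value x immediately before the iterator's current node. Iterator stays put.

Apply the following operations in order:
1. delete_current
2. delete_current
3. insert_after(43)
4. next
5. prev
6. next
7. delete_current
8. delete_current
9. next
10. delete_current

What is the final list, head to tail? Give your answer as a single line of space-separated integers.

Answer: 8 3

Derivation:
After 1 (delete_current): list=[5, 8, 6, 3, 1] cursor@5
After 2 (delete_current): list=[8, 6, 3, 1] cursor@8
After 3 (insert_after(43)): list=[8, 43, 6, 3, 1] cursor@8
After 4 (next): list=[8, 43, 6, 3, 1] cursor@43
After 5 (prev): list=[8, 43, 6, 3, 1] cursor@8
After 6 (next): list=[8, 43, 6, 3, 1] cursor@43
After 7 (delete_current): list=[8, 6, 3, 1] cursor@6
After 8 (delete_current): list=[8, 3, 1] cursor@3
After 9 (next): list=[8, 3, 1] cursor@1
After 10 (delete_current): list=[8, 3] cursor@3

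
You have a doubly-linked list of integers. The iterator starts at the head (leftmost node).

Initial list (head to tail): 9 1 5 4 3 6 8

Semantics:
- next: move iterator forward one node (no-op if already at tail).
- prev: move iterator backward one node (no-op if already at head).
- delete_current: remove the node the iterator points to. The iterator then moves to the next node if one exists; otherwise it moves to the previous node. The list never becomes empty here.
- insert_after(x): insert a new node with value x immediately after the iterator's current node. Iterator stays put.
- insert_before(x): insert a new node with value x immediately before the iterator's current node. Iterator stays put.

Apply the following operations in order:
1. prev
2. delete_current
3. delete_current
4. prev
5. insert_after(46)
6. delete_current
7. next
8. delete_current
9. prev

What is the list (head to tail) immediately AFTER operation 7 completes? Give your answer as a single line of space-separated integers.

Answer: 46 4 3 6 8

Derivation:
After 1 (prev): list=[9, 1, 5, 4, 3, 6, 8] cursor@9
After 2 (delete_current): list=[1, 5, 4, 3, 6, 8] cursor@1
After 3 (delete_current): list=[5, 4, 3, 6, 8] cursor@5
After 4 (prev): list=[5, 4, 3, 6, 8] cursor@5
After 5 (insert_after(46)): list=[5, 46, 4, 3, 6, 8] cursor@5
After 6 (delete_current): list=[46, 4, 3, 6, 8] cursor@46
After 7 (next): list=[46, 4, 3, 6, 8] cursor@4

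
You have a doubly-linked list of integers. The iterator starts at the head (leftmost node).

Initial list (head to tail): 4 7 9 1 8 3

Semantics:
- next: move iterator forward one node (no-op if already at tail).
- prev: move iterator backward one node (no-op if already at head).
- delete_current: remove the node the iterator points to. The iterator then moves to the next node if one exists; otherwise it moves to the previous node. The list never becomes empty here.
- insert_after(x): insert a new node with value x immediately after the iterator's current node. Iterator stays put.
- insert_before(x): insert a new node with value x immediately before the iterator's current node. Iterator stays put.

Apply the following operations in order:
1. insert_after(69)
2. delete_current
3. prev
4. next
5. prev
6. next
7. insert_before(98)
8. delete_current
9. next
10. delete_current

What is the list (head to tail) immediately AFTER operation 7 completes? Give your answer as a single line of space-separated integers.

Answer: 69 98 7 9 1 8 3

Derivation:
After 1 (insert_after(69)): list=[4, 69, 7, 9, 1, 8, 3] cursor@4
After 2 (delete_current): list=[69, 7, 9, 1, 8, 3] cursor@69
After 3 (prev): list=[69, 7, 9, 1, 8, 3] cursor@69
After 4 (next): list=[69, 7, 9, 1, 8, 3] cursor@7
After 5 (prev): list=[69, 7, 9, 1, 8, 3] cursor@69
After 6 (next): list=[69, 7, 9, 1, 8, 3] cursor@7
After 7 (insert_before(98)): list=[69, 98, 7, 9, 1, 8, 3] cursor@7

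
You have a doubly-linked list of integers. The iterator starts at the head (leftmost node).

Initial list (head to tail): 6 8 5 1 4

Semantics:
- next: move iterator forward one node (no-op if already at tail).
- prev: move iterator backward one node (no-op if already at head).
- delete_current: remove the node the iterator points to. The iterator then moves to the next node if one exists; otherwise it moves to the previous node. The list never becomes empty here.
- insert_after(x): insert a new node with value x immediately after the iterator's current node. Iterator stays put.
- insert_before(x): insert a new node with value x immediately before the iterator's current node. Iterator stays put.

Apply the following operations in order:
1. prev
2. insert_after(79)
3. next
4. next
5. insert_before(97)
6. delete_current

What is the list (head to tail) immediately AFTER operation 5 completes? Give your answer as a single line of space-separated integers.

After 1 (prev): list=[6, 8, 5, 1, 4] cursor@6
After 2 (insert_after(79)): list=[6, 79, 8, 5, 1, 4] cursor@6
After 3 (next): list=[6, 79, 8, 5, 1, 4] cursor@79
After 4 (next): list=[6, 79, 8, 5, 1, 4] cursor@8
After 5 (insert_before(97)): list=[6, 79, 97, 8, 5, 1, 4] cursor@8

Answer: 6 79 97 8 5 1 4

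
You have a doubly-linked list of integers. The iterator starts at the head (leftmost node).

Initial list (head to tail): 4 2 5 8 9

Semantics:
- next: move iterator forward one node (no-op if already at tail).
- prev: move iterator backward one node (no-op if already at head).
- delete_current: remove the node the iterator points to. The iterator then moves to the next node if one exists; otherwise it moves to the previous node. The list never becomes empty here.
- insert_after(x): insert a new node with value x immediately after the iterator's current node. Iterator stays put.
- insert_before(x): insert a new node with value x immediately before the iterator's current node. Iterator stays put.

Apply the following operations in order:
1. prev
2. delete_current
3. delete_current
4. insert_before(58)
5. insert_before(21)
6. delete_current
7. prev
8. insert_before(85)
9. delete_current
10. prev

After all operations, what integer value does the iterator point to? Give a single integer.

Answer: 85

Derivation:
After 1 (prev): list=[4, 2, 5, 8, 9] cursor@4
After 2 (delete_current): list=[2, 5, 8, 9] cursor@2
After 3 (delete_current): list=[5, 8, 9] cursor@5
After 4 (insert_before(58)): list=[58, 5, 8, 9] cursor@5
After 5 (insert_before(21)): list=[58, 21, 5, 8, 9] cursor@5
After 6 (delete_current): list=[58, 21, 8, 9] cursor@8
After 7 (prev): list=[58, 21, 8, 9] cursor@21
After 8 (insert_before(85)): list=[58, 85, 21, 8, 9] cursor@21
After 9 (delete_current): list=[58, 85, 8, 9] cursor@8
After 10 (prev): list=[58, 85, 8, 9] cursor@85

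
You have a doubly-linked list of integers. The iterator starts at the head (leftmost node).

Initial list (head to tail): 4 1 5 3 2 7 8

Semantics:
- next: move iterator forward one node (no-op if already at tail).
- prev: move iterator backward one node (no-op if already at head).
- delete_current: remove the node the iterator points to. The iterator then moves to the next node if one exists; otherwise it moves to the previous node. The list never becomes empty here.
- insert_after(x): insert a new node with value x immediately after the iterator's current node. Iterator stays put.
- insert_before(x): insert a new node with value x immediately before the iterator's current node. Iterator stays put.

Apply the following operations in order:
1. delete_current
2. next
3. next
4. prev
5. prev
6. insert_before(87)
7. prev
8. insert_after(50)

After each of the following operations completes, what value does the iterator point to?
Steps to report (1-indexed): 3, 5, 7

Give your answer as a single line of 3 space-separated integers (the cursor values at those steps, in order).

After 1 (delete_current): list=[1, 5, 3, 2, 7, 8] cursor@1
After 2 (next): list=[1, 5, 3, 2, 7, 8] cursor@5
After 3 (next): list=[1, 5, 3, 2, 7, 8] cursor@3
After 4 (prev): list=[1, 5, 3, 2, 7, 8] cursor@5
After 5 (prev): list=[1, 5, 3, 2, 7, 8] cursor@1
After 6 (insert_before(87)): list=[87, 1, 5, 3, 2, 7, 8] cursor@1
After 7 (prev): list=[87, 1, 5, 3, 2, 7, 8] cursor@87
After 8 (insert_after(50)): list=[87, 50, 1, 5, 3, 2, 7, 8] cursor@87

Answer: 3 1 87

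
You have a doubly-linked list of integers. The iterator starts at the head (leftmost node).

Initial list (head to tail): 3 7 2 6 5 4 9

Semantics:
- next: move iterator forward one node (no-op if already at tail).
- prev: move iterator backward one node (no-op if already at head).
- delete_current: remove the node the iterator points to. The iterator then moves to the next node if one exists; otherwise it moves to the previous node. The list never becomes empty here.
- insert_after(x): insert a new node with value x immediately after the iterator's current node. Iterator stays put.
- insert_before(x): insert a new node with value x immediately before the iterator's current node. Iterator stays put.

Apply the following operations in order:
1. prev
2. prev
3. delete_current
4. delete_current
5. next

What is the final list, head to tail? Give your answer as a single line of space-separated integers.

After 1 (prev): list=[3, 7, 2, 6, 5, 4, 9] cursor@3
After 2 (prev): list=[3, 7, 2, 6, 5, 4, 9] cursor@3
After 3 (delete_current): list=[7, 2, 6, 5, 4, 9] cursor@7
After 4 (delete_current): list=[2, 6, 5, 4, 9] cursor@2
After 5 (next): list=[2, 6, 5, 4, 9] cursor@6

Answer: 2 6 5 4 9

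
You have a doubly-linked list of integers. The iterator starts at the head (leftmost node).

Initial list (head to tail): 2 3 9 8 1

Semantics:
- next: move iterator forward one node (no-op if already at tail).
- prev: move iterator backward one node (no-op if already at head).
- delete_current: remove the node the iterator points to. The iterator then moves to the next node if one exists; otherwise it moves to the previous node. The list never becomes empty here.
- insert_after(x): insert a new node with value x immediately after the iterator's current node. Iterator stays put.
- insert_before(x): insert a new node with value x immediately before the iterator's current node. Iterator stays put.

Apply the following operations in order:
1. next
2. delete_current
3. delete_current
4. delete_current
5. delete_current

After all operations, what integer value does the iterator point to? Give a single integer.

Answer: 2

Derivation:
After 1 (next): list=[2, 3, 9, 8, 1] cursor@3
After 2 (delete_current): list=[2, 9, 8, 1] cursor@9
After 3 (delete_current): list=[2, 8, 1] cursor@8
After 4 (delete_current): list=[2, 1] cursor@1
After 5 (delete_current): list=[2] cursor@2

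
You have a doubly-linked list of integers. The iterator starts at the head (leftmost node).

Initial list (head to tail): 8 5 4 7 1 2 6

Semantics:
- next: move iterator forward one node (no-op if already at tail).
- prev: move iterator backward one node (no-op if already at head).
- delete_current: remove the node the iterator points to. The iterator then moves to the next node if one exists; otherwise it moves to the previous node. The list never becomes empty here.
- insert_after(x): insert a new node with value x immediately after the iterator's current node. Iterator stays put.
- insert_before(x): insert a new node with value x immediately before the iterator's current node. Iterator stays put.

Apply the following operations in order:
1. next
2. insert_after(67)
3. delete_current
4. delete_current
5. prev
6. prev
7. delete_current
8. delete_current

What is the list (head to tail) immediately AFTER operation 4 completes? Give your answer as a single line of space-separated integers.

After 1 (next): list=[8, 5, 4, 7, 1, 2, 6] cursor@5
After 2 (insert_after(67)): list=[8, 5, 67, 4, 7, 1, 2, 6] cursor@5
After 3 (delete_current): list=[8, 67, 4, 7, 1, 2, 6] cursor@67
After 4 (delete_current): list=[8, 4, 7, 1, 2, 6] cursor@4

Answer: 8 4 7 1 2 6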